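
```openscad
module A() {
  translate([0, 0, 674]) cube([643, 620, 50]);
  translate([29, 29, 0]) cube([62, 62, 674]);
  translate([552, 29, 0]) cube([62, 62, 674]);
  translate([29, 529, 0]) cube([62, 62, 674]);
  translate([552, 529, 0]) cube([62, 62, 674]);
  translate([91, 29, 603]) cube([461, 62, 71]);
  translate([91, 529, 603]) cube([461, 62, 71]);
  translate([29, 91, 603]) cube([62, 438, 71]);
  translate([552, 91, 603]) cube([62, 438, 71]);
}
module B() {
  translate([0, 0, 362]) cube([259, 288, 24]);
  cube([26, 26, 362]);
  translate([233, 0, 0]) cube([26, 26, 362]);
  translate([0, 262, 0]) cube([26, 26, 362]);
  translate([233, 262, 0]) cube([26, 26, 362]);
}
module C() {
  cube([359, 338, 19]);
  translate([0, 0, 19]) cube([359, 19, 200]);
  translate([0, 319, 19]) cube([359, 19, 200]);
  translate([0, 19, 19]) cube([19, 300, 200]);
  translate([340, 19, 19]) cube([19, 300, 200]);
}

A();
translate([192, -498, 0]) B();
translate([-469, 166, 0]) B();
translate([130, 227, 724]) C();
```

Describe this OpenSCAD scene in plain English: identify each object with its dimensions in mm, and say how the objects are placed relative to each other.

A is a rectangular dining table. The top is 643×620×50 mm with its upper surface at z = 724 mm. It stands on four 62×62 mm square legs, each inset 29 mm from the nearest pair of top edges, running from the floor to the underside of the top. Four apron rails, 62 mm thick and 71 mm tall, run between adjacent legs with their top edges flush with the underside of the top and their outer faces flush with the legs' outer faces.

B is a simple wooden stool: a rectangular seat 259 mm (x) by 288 mm (y), 24 mm thick, top face at z = 386 mm, on four square legs, each 26×26 mm in cross-section. The legs rest on z = 0, each flush with a corner of the seat.

C is an open storage box with external size 359×338×219 mm and wall thickness 19 mm (the base is also 19 mm thick). The base covers the whole footprint; the four walls stand on the base, with the y-facing walls full-width and the x-facing walls fitting between their inner faces.

Two stools sit around the table at the −y, −x sides. The open box is on top of the table.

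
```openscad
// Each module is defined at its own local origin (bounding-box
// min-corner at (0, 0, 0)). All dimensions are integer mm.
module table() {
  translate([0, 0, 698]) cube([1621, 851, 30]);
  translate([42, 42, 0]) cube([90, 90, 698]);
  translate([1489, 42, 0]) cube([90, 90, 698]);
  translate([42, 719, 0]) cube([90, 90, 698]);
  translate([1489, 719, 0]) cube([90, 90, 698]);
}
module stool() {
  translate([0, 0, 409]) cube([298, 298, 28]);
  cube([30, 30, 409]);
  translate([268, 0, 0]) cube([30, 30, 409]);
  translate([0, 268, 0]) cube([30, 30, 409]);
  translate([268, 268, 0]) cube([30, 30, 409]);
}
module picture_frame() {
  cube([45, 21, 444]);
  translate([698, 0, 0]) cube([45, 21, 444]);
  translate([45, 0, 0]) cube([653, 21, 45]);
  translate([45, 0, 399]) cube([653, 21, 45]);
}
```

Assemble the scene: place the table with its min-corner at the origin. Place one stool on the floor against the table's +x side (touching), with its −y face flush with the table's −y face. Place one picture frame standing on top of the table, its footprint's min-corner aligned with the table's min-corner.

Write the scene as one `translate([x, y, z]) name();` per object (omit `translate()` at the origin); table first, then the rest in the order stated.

table();
translate([1621, 0, 0]) stool();
translate([0, 0, 728]) picture_frame();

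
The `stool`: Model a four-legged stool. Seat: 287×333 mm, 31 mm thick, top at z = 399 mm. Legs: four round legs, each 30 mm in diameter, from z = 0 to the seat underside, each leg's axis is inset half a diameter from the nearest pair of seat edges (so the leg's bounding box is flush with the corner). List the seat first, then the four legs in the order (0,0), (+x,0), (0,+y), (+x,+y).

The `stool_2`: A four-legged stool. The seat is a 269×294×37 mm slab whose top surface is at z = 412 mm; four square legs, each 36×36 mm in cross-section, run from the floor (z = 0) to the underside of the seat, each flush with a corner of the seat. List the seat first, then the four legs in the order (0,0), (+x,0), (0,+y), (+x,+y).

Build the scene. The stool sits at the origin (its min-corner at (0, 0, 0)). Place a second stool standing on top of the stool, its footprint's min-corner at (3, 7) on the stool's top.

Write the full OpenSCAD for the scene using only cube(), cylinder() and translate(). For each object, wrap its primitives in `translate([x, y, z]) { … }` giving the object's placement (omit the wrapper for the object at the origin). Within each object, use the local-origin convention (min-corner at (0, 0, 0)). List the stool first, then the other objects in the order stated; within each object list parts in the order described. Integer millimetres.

translate([0, 0, 368]) cube([287, 333, 31]);
translate([15, 15, 0]) cylinder(h = 368, r = 15);
translate([272, 15, 0]) cylinder(h = 368, r = 15);
translate([15, 318, 0]) cylinder(h = 368, r = 15);
translate([272, 318, 0]) cylinder(h = 368, r = 15);
translate([3, 7, 399]) {
  translate([0, 0, 375]) cube([269, 294, 37]);
  cube([36, 36, 375]);
  translate([233, 0, 0]) cube([36, 36, 375]);
  translate([0, 258, 0]) cube([36, 36, 375]);
  translate([233, 258, 0]) cube([36, 36, 375]);
}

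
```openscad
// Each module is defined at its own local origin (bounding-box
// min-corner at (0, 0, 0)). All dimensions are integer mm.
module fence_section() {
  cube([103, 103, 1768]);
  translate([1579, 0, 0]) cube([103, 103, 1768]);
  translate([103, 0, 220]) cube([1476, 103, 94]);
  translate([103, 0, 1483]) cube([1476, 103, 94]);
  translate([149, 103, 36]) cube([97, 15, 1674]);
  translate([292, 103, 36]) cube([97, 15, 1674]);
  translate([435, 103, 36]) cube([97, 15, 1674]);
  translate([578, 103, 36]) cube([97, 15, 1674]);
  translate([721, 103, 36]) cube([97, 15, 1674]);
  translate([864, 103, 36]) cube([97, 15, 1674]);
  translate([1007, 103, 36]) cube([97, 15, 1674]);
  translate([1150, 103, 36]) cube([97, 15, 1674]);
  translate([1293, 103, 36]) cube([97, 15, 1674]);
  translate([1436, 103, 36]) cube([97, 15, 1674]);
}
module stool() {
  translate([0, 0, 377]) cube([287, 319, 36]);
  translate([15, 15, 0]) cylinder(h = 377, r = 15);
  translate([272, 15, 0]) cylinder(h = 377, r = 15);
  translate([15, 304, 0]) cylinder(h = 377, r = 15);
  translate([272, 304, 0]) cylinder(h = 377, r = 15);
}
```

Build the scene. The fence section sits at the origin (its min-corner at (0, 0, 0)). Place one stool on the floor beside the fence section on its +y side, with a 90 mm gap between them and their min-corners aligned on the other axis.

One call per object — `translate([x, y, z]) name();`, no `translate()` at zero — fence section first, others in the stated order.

fence_section();
translate([0, 208, 0]) stool();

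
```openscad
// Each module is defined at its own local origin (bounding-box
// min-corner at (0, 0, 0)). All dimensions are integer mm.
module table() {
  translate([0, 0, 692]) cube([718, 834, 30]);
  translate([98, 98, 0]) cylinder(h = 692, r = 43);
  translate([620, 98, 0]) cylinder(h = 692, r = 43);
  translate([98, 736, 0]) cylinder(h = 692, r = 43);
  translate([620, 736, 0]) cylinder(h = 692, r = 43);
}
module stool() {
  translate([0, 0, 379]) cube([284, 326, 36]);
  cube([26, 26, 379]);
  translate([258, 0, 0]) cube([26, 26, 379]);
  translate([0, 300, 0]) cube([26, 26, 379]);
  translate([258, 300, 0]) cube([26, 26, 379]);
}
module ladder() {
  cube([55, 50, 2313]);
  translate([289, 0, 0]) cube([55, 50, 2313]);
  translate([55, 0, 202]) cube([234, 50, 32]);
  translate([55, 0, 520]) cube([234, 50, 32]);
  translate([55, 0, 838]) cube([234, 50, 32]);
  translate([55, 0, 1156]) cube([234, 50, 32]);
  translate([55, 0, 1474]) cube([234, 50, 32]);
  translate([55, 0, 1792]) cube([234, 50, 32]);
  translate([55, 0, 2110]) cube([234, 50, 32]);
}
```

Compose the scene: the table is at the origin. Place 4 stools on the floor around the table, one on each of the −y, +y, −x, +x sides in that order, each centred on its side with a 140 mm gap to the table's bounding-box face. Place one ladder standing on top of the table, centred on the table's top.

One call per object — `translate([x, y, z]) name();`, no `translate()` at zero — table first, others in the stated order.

table();
translate([217, -466, 0]) stool();
translate([217, 974, 0]) stool();
translate([-424, 254, 0]) stool();
translate([858, 254, 0]) stool();
translate([187, 392, 722]) ladder();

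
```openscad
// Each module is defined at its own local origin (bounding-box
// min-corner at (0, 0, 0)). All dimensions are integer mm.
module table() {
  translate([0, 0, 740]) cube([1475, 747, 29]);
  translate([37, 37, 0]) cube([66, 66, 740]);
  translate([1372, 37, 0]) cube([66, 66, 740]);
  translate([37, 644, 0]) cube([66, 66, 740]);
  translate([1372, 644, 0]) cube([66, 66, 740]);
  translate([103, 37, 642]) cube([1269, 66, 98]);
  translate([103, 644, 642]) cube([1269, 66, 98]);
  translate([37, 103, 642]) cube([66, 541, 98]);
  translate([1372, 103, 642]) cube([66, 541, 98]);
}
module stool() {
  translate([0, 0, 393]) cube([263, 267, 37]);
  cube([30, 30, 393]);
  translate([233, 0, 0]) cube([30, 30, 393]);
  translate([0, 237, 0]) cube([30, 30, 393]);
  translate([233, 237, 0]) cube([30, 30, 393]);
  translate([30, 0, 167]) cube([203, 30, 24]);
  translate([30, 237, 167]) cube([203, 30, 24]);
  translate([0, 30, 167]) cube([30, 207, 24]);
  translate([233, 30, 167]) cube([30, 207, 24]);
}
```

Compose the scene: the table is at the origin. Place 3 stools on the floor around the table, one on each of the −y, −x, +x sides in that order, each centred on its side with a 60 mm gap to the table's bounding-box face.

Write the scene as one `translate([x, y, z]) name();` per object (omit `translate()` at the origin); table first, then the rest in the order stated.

table();
translate([606, -327, 0]) stool();
translate([-323, 240, 0]) stool();
translate([1535, 240, 0]) stool();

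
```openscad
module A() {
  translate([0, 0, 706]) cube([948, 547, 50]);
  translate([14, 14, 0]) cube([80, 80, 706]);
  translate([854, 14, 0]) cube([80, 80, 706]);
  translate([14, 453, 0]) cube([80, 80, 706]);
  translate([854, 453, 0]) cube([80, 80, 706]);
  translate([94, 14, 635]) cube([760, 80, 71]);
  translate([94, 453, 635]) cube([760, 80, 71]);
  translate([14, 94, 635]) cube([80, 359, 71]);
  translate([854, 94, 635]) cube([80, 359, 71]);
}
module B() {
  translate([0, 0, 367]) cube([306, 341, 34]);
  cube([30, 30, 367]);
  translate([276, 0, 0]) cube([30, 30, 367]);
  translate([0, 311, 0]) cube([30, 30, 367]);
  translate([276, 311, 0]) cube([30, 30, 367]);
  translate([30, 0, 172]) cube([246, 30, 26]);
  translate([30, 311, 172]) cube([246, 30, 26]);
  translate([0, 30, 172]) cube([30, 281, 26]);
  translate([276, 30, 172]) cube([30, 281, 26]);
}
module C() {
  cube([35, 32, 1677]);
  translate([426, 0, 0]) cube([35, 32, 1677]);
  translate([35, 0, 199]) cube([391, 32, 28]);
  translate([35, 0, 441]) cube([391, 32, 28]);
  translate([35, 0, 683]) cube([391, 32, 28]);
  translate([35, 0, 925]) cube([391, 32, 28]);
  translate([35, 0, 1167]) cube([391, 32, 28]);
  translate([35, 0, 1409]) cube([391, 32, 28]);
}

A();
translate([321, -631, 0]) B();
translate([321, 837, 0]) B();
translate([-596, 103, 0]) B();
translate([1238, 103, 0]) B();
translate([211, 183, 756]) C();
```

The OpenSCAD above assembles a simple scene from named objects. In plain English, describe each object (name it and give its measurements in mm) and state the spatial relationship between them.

A is a table: top 948 mm (x) × 547 mm (y), 50 mm thick, upper face at z = 756 mm, on four 80×80 mm square legs, each inset 14 mm from the nearest pair of top edges, running from z = 0 to the bottom of the top. Four apron rails, 80 mm thick and 71 mm tall, run between adjacent legs with their top edges flush with the underside of the top and their outer faces flush with the legs' outer faces.

B is a four-legged stool. The seat is a 306×341×34 mm slab whose top surface is at z = 401 mm; four square legs, each 30×30 mm in cross-section, run from the floor (z = 0) to the underside of the seat, each flush with a corner of the seat. Four stretchers, 30 mm wide and 26 mm tall, connect adjacent legs with their undersides at z = 172 mm, each running between the inner faces of the legs it joins and aligned with the legs' outer faces on the other axis.

C is a straight ladder. Two 35×32 mm vertical rails, 1677 mm tall, stand 461 mm apart (outside-to-outside) with their front faces coplanar on the −y side. 6 rungs, each 32 mm deep and 28 mm tall, span between the inner faces of the rails, front faces flush with the rails. The lowest rung's underside is at z = 199 mm and rungs are spaced 242 mm apart (underside to underside).

Four stools sit around the table at the −y, +y, −x, +x sides. The ladder is on top of the table.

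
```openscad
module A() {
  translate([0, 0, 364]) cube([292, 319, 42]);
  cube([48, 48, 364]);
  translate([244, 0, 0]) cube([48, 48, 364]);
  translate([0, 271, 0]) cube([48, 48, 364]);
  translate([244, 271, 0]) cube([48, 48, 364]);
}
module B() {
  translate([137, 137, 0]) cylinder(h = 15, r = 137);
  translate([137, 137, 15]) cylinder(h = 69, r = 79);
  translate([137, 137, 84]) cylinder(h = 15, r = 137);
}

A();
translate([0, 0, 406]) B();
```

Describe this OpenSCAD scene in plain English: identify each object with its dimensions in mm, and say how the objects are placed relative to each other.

A is a four-legged stool. The seat is 292×319 mm, 42 mm thick, top at z = 406 mm. It stands on four square legs, each 48×48 mm in cross-section, from z = 0 to the seat underside, each flush with a corner of the seat.

B is a spool: two coaxial disc flanges of radius 137 mm and thickness 15 mm, joined by a core cylinder of radius 79 mm and height 69 mm. The lower flange rests on z = 0 and the three cylinders share a vertical axis.

The spool is on top of the stool.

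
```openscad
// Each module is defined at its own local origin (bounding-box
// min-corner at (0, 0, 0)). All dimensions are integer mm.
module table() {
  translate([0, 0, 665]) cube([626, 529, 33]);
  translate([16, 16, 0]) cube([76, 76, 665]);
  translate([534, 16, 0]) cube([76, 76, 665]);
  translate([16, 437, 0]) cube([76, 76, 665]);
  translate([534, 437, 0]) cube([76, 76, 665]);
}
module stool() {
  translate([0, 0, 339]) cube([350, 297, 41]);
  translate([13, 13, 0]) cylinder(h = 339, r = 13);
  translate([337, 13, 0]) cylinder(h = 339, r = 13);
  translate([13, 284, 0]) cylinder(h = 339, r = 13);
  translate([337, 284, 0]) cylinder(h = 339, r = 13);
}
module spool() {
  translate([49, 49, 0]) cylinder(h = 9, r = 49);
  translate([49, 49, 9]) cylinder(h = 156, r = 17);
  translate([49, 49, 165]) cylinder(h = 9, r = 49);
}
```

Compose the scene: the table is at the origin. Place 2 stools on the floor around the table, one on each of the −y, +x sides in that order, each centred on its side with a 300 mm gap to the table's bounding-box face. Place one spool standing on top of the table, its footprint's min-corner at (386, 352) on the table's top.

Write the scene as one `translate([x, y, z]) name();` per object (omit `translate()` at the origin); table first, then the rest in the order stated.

table();
translate([138, -597, 0]) stool();
translate([926, 116, 0]) stool();
translate([386, 352, 698]) spool();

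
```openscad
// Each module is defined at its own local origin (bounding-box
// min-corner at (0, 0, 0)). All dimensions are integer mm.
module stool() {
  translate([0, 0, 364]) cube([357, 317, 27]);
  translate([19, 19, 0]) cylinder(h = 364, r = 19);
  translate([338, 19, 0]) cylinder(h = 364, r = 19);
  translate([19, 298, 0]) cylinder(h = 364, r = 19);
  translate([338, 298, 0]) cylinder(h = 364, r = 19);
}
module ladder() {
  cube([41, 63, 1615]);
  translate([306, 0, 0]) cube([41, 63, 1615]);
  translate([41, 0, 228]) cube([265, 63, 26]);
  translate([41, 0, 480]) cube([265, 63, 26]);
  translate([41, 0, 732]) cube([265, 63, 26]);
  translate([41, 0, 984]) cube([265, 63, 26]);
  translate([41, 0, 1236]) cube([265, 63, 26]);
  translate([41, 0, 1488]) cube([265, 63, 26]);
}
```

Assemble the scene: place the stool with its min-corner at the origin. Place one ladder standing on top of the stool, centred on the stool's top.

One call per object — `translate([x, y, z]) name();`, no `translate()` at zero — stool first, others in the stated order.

stool();
translate([5, 127, 391]) ladder();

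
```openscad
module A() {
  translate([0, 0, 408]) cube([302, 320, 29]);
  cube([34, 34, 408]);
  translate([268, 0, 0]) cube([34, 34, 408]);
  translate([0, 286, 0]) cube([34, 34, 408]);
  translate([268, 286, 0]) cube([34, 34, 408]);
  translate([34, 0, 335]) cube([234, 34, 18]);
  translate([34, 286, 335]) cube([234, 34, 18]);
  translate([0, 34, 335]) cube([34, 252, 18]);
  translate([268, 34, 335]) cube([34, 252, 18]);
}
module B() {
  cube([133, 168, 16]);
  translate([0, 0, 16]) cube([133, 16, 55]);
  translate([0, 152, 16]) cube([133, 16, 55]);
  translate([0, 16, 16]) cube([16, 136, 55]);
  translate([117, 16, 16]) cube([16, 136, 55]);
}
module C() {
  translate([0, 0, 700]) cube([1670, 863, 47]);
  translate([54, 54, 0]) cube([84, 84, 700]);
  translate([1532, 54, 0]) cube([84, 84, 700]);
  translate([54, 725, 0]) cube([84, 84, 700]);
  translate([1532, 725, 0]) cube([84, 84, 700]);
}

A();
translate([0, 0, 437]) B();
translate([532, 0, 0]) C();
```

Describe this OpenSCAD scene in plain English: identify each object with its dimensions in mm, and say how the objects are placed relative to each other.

A is a four-legged stool. The seat is 302×320 mm, 29 mm thick, top at z = 437 mm. It stands on four square legs, each 34×34 mm in cross-section, from z = 0 to the seat underside, each flush with a corner of the seat. Four stretchers, 34 mm wide and 18 mm tall, connect adjacent legs with their undersides at z = 335 mm, each running between the inner faces of the legs it joins and aligned with the legs' outer faces on the other axis.

B is an open-topped rectangular box: outside dimensions 133×168×71 mm, with a uniform wall and base thickness of 16 mm. The base is a full 133×168 slab on the floor; four walls sit on top of the base. The front and back walls (the −y and +y sides) span the full width; the two side walls fit between them.

C is a rectangular dining table. The top is 1670×863×47 mm with its upper surface at z = 747 mm. It stands on four 84×84 mm square legs, each inset 54 mm from the nearest pair of top edges, running from the floor to the underside of the top.

The open box is on top of the stool. The table is on the floor beside the stool on its +x side.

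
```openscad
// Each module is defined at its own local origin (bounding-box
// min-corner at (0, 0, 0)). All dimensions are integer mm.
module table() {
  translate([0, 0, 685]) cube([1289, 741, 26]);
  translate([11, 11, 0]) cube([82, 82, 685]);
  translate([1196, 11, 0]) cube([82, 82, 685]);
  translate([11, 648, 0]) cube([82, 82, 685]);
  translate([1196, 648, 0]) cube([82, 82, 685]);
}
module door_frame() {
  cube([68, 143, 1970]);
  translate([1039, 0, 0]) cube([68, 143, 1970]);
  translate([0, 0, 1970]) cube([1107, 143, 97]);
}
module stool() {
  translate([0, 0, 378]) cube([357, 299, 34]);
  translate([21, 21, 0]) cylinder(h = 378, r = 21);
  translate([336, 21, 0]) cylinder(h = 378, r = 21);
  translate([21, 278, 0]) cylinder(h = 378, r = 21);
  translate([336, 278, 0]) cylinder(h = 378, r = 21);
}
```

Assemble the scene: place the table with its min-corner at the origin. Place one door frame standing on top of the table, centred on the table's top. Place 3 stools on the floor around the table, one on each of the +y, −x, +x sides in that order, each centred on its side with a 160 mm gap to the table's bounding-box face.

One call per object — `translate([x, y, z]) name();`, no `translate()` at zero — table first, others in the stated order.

table();
translate([91, 299, 711]) door_frame();
translate([466, 901, 0]) stool();
translate([-517, 221, 0]) stool();
translate([1449, 221, 0]) stool();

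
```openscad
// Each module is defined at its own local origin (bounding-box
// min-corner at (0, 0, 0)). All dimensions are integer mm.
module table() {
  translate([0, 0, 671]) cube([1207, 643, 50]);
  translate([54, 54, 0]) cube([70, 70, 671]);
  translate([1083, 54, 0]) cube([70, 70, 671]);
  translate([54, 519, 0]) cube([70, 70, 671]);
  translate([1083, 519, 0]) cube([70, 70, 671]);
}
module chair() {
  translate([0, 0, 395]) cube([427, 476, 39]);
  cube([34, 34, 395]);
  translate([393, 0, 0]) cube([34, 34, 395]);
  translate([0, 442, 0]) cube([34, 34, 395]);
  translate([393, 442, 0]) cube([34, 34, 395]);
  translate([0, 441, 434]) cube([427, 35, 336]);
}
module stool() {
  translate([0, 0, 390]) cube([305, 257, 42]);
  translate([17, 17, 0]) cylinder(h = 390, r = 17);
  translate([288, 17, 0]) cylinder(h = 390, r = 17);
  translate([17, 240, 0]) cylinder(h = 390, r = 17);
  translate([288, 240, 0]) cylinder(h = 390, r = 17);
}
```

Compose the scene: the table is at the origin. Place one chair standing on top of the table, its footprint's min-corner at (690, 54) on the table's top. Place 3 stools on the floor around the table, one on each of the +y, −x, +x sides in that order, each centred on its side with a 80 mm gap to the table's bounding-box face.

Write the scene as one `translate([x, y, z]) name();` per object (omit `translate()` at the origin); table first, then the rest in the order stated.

table();
translate([690, 54, 721]) chair();
translate([451, 723, 0]) stool();
translate([-385, 193, 0]) stool();
translate([1287, 193, 0]) stool();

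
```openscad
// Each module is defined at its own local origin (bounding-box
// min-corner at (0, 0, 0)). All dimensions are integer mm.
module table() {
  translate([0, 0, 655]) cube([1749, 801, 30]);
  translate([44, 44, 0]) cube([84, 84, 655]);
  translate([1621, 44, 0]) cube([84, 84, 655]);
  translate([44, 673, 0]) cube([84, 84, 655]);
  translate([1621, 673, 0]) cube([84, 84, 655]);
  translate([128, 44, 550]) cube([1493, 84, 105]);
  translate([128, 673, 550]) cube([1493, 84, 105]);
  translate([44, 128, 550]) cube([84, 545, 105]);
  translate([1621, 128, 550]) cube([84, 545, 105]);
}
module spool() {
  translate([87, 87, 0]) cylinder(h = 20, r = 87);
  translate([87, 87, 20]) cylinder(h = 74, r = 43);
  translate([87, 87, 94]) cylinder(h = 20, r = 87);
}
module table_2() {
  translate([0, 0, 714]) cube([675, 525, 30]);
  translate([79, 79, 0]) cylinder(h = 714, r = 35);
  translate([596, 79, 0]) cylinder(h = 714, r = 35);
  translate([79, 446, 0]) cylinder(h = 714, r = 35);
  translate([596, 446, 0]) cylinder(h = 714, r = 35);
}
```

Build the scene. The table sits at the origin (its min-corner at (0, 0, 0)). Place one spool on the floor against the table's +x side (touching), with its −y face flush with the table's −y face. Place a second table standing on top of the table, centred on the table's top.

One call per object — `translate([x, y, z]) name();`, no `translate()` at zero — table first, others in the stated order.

table();
translate([1749, 0, 0]) spool();
translate([537, 138, 685]) table_2();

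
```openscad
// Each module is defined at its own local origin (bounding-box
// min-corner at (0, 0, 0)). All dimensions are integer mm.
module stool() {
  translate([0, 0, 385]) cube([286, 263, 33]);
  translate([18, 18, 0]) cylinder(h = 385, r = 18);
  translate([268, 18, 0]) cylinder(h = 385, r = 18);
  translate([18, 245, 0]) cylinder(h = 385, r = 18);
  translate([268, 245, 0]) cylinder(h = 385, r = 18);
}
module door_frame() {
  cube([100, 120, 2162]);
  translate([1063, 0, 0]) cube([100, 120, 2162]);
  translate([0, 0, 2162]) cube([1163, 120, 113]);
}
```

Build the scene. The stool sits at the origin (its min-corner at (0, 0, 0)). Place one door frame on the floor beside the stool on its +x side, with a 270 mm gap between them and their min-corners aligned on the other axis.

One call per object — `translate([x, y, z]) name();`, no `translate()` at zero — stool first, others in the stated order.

stool();
translate([556, 0, 0]) door_frame();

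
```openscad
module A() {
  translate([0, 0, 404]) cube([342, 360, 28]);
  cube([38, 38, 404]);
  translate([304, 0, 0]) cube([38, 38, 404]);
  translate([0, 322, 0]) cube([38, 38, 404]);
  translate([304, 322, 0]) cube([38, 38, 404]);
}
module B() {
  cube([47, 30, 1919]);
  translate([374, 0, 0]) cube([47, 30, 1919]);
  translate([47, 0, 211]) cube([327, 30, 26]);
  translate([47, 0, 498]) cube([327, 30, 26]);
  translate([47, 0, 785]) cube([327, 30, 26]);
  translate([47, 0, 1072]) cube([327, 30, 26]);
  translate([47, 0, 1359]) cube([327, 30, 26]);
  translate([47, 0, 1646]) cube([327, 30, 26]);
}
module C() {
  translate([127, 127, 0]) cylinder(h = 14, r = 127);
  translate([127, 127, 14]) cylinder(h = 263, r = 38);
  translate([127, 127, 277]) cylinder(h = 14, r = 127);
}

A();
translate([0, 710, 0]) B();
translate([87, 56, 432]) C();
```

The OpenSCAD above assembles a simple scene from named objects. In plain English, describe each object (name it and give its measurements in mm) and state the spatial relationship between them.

A is a four-legged stool. The seat is 342×360 mm, 28 mm thick, top at z = 432 mm. It stands on four square legs, each 38×38 mm in cross-section, from z = 0 to the seat underside, each flush with a corner of the seat.

B is a straight ladder. Two 47×30 mm vertical rails, 1919 mm tall, stand 421 mm apart (outside-to-outside) with their front faces coplanar on the −y side. 6 rungs, each 30 mm deep and 26 mm tall, span between the inner faces of the rails, front faces flush with the rails. The lowest rung's underside is at z = 211 mm and rungs are spaced 287 mm apart (underside to underside).

C is a spool: two coaxial disc flanges of radius 127 mm and thickness 14 mm, joined by a core cylinder of radius 38 mm and height 263 mm. The lower flange rests on z = 0 and the three cylinders share a vertical axis.

The ladder is on the floor beside the stool on its +y side. The spool is on top of the stool.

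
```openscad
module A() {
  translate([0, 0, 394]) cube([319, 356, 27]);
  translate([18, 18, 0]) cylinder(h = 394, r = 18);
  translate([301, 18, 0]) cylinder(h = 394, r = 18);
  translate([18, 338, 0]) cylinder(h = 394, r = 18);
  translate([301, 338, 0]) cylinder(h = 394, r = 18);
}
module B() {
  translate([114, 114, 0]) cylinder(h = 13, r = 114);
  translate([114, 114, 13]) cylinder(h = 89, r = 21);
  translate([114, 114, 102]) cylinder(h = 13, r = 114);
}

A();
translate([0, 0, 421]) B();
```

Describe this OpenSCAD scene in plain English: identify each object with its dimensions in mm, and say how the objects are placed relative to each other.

A is a four-legged stool. The seat is a 319×356×27 mm slab whose top surface is at z = 421 mm; four round legs, each 36 mm in diameter, run from the floor (z = 0) to the underside of the seat, each leg's axis is inset half a diameter from the nearest pair of seat edges (so the leg's bounding box is flush with the corner).

B is a spool: two coaxial disc flanges of radius 114 mm and thickness 13 mm, joined by a core cylinder of radius 21 mm and height 89 mm. The lower flange rests on z = 0 and the three cylinders share a vertical axis.

The spool is on top of the stool.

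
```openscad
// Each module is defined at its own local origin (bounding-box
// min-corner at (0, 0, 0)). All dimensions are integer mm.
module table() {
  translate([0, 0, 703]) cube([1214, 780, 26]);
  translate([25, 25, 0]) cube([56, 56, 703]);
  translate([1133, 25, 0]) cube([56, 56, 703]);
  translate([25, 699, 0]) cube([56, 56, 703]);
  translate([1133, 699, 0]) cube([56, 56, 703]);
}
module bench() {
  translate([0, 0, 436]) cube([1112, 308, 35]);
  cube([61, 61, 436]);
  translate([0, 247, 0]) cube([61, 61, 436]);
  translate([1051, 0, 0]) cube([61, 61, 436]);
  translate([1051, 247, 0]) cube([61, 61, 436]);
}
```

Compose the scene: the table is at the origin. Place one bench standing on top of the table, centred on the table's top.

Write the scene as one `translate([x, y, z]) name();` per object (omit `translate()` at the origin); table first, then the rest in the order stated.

table();
translate([51, 236, 729]) bench();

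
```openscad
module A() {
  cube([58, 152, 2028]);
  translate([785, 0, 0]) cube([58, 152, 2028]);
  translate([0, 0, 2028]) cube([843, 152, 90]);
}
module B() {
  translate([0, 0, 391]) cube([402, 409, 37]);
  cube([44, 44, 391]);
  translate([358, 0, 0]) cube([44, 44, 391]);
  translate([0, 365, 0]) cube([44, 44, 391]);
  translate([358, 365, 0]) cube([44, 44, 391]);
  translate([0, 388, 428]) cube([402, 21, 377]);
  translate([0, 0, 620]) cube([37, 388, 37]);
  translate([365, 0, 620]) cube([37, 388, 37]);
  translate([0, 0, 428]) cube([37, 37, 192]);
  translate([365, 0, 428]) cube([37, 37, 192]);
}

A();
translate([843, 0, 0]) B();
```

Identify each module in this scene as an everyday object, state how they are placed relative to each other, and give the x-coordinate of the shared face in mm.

The door frame's +x face and the chair's −x face are both at x = 843 mm.

A is a door frame. B is a chair. The chair is against the door frame's +x side, with their −y faces flush. The x-coordinate of the shared face is 843 mm.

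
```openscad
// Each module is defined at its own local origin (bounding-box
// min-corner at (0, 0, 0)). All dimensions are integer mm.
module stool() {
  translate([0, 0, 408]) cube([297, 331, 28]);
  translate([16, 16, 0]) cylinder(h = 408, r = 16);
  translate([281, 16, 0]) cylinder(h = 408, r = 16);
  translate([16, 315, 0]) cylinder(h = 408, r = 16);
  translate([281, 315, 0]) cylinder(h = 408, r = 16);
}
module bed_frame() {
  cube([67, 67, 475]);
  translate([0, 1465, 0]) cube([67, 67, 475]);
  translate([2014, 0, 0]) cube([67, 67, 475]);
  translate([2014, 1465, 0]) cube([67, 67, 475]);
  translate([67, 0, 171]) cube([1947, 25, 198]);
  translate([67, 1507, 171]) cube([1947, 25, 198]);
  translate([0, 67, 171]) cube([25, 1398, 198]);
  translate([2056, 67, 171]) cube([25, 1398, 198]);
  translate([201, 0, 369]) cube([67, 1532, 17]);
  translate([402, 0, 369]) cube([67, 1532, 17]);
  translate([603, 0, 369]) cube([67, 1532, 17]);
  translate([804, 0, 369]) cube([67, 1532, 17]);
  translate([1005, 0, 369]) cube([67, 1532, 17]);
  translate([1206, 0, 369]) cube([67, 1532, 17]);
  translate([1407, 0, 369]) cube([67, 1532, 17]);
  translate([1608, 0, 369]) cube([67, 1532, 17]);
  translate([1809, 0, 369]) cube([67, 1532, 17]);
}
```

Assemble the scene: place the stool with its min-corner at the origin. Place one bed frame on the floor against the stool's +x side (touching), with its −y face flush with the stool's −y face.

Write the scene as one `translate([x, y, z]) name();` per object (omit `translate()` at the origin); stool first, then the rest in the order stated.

stool();
translate([297, 0, 0]) bed_frame();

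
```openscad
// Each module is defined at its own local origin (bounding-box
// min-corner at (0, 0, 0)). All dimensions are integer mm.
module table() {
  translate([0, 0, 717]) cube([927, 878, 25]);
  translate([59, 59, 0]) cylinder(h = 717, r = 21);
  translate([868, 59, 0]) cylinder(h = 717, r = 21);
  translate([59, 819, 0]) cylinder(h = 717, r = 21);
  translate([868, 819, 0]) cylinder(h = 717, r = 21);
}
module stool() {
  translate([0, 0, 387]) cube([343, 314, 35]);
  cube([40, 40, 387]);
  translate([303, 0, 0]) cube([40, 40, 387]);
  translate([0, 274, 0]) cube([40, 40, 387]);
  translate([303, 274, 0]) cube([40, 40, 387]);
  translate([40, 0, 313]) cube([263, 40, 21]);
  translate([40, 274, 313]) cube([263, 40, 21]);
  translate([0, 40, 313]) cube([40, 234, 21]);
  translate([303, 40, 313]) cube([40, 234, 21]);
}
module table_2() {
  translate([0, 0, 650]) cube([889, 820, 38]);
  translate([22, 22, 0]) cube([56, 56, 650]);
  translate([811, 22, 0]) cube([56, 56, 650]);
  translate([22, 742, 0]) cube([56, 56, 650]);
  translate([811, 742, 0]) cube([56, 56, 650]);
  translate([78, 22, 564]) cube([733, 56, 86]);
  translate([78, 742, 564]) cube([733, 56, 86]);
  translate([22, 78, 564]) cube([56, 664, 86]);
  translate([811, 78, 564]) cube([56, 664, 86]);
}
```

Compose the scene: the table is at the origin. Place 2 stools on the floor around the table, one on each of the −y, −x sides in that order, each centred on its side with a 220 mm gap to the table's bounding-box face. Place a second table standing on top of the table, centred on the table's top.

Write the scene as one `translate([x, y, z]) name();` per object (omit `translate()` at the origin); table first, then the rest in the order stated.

table();
translate([292, -534, 0]) stool();
translate([-563, 282, 0]) stool();
translate([19, 29, 742]) table_2();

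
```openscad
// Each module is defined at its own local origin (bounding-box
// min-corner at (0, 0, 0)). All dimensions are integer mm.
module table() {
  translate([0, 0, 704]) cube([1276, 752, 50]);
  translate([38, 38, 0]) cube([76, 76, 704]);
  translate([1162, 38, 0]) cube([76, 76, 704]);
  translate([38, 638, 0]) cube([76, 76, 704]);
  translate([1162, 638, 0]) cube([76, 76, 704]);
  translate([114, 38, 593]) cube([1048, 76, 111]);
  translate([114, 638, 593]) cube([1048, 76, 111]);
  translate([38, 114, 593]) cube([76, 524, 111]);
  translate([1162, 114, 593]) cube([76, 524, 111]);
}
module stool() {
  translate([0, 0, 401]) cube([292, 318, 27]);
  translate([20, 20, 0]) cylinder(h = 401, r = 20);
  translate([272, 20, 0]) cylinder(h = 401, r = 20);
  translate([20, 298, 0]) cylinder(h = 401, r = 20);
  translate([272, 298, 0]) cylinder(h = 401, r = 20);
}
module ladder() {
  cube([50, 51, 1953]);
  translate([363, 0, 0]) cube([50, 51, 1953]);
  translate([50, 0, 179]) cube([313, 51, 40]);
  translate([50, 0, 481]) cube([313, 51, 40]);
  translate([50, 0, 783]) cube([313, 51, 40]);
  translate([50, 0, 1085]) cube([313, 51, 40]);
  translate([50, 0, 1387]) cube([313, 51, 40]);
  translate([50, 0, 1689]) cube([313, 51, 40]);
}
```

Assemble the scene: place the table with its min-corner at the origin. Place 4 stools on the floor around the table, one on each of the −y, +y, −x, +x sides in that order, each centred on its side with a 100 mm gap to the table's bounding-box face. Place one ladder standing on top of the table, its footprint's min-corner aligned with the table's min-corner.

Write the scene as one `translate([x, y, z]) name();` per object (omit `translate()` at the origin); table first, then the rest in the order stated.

table();
translate([492, -418, 0]) stool();
translate([492, 852, 0]) stool();
translate([-392, 217, 0]) stool();
translate([1376, 217, 0]) stool();
translate([0, 0, 754]) ladder();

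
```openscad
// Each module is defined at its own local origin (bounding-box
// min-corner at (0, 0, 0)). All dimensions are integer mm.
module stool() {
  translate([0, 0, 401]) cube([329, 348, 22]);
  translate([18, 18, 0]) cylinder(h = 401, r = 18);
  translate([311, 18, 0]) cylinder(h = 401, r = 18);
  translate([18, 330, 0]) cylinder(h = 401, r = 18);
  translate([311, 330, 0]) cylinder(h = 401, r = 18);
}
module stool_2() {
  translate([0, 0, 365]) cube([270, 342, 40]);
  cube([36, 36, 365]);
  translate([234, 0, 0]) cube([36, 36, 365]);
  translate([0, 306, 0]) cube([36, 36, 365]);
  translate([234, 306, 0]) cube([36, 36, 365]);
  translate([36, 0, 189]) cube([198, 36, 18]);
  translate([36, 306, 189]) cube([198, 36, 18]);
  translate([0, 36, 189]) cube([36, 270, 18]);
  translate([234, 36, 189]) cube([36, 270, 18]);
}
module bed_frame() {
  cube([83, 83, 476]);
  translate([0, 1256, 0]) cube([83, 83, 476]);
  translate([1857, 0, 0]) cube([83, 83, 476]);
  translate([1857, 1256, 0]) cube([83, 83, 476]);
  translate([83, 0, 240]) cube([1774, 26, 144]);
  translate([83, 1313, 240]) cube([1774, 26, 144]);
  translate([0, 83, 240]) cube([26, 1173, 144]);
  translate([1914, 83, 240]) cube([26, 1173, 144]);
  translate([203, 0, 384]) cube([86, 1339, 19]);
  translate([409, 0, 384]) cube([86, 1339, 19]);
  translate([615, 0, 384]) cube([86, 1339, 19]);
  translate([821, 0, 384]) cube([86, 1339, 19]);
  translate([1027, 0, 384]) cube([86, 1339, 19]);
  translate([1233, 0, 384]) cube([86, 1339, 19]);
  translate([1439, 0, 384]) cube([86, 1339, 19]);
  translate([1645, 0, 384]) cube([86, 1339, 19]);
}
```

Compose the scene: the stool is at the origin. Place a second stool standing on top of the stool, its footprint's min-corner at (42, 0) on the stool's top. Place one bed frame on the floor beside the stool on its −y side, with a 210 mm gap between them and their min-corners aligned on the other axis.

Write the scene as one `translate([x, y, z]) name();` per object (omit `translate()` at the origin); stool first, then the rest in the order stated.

stool();
translate([42, 0, 423]) stool_2();
translate([0, -1549, 0]) bed_frame();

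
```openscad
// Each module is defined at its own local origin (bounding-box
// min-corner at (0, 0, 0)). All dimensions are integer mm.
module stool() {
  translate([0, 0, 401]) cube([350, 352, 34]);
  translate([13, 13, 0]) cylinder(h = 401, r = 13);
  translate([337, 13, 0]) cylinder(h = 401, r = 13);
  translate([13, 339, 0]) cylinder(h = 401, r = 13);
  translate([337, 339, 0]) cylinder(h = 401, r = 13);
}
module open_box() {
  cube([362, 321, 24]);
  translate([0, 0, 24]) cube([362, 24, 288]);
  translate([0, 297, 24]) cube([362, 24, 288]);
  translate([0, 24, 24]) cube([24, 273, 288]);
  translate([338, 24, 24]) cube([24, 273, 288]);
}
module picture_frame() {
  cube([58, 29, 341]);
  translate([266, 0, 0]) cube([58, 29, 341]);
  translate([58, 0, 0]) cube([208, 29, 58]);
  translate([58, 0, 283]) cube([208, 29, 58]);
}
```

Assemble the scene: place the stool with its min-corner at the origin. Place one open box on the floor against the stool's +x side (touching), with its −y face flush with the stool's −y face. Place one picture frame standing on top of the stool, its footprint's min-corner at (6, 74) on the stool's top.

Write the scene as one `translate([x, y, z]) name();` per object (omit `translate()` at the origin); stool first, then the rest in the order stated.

stool();
translate([350, 0, 0]) open_box();
translate([6, 74, 435]) picture_frame();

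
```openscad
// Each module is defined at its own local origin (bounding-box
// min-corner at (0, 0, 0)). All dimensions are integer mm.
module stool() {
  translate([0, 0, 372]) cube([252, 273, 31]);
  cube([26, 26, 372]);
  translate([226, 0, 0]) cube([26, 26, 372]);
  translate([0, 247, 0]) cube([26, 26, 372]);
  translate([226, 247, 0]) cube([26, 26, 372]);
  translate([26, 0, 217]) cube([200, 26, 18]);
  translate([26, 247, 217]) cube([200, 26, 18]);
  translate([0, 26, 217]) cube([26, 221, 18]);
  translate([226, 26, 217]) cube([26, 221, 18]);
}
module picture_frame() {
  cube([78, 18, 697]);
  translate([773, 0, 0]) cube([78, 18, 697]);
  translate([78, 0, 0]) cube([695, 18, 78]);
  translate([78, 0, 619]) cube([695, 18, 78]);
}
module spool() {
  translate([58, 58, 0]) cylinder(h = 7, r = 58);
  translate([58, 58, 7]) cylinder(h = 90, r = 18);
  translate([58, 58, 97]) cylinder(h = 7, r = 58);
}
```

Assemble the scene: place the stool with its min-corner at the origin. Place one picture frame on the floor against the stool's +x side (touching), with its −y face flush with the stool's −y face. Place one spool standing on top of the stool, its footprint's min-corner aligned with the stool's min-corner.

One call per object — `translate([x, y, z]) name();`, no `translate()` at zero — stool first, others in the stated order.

stool();
translate([252, 0, 0]) picture_frame();
translate([0, 0, 403]) spool();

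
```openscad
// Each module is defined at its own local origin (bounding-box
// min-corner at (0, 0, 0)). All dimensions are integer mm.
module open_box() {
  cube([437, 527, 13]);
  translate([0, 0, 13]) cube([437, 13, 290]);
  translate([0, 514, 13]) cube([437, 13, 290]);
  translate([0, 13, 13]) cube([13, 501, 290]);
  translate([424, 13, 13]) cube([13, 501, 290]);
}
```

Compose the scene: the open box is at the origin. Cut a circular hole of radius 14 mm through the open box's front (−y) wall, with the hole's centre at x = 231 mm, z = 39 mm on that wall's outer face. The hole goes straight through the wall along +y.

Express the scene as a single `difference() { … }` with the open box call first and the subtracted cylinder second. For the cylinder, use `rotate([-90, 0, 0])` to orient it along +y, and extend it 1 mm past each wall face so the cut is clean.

difference() {
  open_box();
  translate([231, -1, 39]) rotate([-90, 0, 0]) cylinder(h = 15, r = 14);
}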